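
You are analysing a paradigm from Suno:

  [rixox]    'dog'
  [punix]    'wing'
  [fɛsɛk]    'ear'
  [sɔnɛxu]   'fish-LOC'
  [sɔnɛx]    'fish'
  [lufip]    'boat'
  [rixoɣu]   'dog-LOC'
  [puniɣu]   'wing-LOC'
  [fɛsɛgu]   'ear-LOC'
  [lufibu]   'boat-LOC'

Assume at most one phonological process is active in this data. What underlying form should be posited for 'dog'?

In [rixoɣu] and [rixox] the final segment of 'dog' alternates: [ɣ] ~ [x].
If /x/ were underlying and a rule turned it into [ɣ] before the LOC suffix, 'fish' would also alternate; but it has [x] in both [sɔnɛxu] and [sɔnɛx].
The underlying segment must be /ɣ/; voiced obstruents become voiceless word-finally, yielding [x] there.
So 'dog' = /rixoɣ/.

/rixoɣ/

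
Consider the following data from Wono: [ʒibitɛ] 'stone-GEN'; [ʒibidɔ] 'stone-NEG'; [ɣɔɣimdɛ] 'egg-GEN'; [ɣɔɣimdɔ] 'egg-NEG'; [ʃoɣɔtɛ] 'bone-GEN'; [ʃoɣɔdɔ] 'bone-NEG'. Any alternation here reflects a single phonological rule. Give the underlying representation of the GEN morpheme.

The GEN morpheme has two allomorphs, [-dɛ] and [-tɛ].
The NEG suffix, which begins with [d], is invariant after every stem; so [d] is not altered by any rule here.
So the underlying form is /-tɛ/, and voiceless stops become voiced after a nasal.

/-tɛ/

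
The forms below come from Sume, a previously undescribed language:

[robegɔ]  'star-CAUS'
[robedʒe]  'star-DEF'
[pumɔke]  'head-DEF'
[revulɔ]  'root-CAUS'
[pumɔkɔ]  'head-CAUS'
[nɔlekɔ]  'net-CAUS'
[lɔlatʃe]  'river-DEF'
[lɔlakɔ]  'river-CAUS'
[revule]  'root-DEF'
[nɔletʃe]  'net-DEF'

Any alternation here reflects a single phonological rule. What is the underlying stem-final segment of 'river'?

/tʃ/

In [lɔlakɔ] and [lɔlatʃe] the final segment of 'river' alternates: [k] ~ [tʃ].
But 'head' keeps [k] in both environments ([pumɔkɔ], [pumɔke]), so there is no rule changing /k/ to [tʃ] before the DEF suffix.
The alternation reflects depalatalization: palato-alveolar /tʃ/ and /dʒ/ become [k] and [g] when no front vowel follows. /tʃ/ is underlying.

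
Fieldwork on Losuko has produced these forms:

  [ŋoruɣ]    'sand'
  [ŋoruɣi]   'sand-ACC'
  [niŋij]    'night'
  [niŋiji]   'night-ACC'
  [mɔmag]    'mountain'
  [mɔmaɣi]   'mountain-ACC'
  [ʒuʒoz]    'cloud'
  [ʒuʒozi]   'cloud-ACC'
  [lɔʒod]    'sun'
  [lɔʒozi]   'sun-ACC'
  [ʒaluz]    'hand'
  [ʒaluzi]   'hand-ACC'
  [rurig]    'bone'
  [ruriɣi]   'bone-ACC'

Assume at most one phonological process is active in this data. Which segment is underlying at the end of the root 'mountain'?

'mountain' shows [g] ~ [ɣ] at the end of the stem ([mɔmag] vs [mɔmaɣi]).
But 'sand' keeps [ɣ] in both environments ([ŋoruɣ], [ŋoruɣi]), so there is no rule changing /ɣ/ to [g] in isolation.
So /g/ is underlying, and a rule of intervocalic spirantization — voiced stops become fricatives between vowels — gives [ɣ].

/g/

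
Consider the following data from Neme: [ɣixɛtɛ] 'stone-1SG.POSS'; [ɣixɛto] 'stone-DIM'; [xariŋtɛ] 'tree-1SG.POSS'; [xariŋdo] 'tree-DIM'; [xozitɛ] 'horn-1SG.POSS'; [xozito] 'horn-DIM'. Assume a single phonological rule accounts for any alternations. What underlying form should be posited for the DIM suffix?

The DIM suffix surfaces as [-do] and [-to], depending on the final segment of the stem.
The 1SG.POSS suffix, which begins with [t], is invariant after every stem; so [t] is not altered by any rule here.
So the underlying form is /-do/, and voiced stops become voiceless after a vowel.

/-do/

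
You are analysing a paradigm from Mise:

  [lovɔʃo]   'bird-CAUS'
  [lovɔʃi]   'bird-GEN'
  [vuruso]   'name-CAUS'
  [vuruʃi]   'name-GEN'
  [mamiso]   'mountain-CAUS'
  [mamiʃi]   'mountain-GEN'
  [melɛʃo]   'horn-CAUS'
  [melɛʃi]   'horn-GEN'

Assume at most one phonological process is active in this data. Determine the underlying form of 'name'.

'name' shows [s] ~ [ʃ] at the end of the stem ([vuruso] vs [vuruʃi]).
The stem 'horn' ([melɛʃo], [melɛʃi]) shows [ʃ] unchanged in both environments, so [ʃ] cannot be basic with [s] derived before the CAUS suffix.
Therefore /s/ is basic and [ʃ] is derived by palatalization before a front vowel (/s/ becomes palato-alveolar [ʃ] before a front vowel).

/vurus/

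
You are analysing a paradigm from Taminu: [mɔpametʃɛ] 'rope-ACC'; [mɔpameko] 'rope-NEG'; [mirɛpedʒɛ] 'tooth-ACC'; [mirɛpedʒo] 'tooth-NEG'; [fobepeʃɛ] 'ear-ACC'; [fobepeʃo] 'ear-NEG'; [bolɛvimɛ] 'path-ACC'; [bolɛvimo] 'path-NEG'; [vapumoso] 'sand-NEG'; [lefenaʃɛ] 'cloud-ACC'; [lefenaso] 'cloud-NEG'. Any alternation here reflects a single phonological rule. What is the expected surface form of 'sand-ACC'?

In [lefenaʃɛ] and [lefenaso] the final segment of 'cloud' alternates: [ʃ] ~ [s].
If /ʃ/ were underlying and a rule turned it into [s] before the NEG suffix, 'ear' would also alternate; but it has [ʃ] in both [fobepeʃɛ] and [fobepeʃo].
The underlying segment must be /s/; /k/ and /s/ become palato-alveolar [tʃ] and [ʃ] before a front vowel, yielding [ʃ] there.
The one attested form of 'sand', [vapumoso], shows underlying /vapumos/. Applying the same rule before a front vowel gives [vapumoʃɛ].

[vapumoʃɛ]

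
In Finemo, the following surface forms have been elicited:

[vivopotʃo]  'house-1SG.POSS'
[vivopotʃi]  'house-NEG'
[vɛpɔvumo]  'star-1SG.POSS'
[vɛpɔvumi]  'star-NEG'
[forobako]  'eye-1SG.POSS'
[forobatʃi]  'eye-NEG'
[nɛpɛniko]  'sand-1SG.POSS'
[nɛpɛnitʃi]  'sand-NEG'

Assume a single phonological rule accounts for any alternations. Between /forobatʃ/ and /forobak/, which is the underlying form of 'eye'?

In [forobako] and [forobatʃi] the final segment of 'eye' alternates: [k] ~ [tʃ].
If /tʃ/ were underlying and a rule turned it into [k] before the 1SG.POSS suffix, 'house' would also alternate; but it has [tʃ] in both [vivopotʃo] and [vivopotʃi].
Therefore /k/ is basic and [tʃ] is derived by palatalization before a front vowel (/k/ becomes palato-alveolar [tʃ] before a front vowel).

/forobak/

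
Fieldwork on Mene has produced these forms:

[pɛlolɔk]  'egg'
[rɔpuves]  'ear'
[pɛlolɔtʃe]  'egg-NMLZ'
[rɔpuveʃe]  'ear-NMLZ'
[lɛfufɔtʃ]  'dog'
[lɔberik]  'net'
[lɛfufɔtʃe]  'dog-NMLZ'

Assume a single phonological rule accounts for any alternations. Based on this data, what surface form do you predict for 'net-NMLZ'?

'egg' shows [k] ~ [tʃ] at the end of the stem ([pɛlolɔk] vs [pɛlolɔtʃe]).
But 'dog' keeps [tʃ] in both environments ([lɛfufɔtʃ], [lɛfufɔtʃe]), so there is no rule changing /tʃ/ to [k] in isolation.
The underlying segment must be /k/; /k/ and /s/ become palato-alveolar [tʃ] and [ʃ] before a front vowel, yielding [tʃ] there.
The one attested form of 'net', [lɔberik], shows underlying /lɔberik/. Applying the same rule before a front vowel gives [lɔberitʃe].

[lɔberitʃe]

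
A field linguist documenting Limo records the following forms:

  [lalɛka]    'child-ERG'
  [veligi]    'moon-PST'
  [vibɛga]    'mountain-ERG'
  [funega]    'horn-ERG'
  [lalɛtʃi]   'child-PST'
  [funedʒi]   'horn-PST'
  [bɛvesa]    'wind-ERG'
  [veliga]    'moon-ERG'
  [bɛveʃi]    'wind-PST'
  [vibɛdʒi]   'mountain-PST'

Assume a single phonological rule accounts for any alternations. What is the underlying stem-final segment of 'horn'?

/dʒ/

In [funega] and [funedʒi] the final segment of 'horn' alternates: [g] ~ [dʒ].
Compare 'moon', with invariant [g] in [veliga] and [veligi]: an analysis with underlying /g/ and a rule producing [dʒ] before the PST suffix would wrongly predict alternation here too.
So /dʒ/ is underlying, and a rule of depalatalization — palato-alveolar /tʃ/, /dʒ/ and /ʃ/ become [k], [g] and [s] when no front vowel follows — gives [g].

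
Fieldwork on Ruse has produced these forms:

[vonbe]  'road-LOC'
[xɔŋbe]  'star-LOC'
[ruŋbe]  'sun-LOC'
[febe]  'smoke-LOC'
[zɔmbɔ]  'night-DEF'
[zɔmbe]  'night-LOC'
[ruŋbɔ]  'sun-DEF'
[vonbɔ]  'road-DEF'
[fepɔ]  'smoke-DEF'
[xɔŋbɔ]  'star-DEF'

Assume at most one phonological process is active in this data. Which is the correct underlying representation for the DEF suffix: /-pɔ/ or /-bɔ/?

/-pɔ/

The DEF morpheme has two allomorphs, [-bɔ] and [-pɔ].
The LOC suffix, which begins with [b], is invariant after every stem; so [b] is not altered by any rule here.
The DEF suffix is therefore /-pɔ/ underlyingly, with post-nasal voicing: voiceless stops become voiced after a nasal.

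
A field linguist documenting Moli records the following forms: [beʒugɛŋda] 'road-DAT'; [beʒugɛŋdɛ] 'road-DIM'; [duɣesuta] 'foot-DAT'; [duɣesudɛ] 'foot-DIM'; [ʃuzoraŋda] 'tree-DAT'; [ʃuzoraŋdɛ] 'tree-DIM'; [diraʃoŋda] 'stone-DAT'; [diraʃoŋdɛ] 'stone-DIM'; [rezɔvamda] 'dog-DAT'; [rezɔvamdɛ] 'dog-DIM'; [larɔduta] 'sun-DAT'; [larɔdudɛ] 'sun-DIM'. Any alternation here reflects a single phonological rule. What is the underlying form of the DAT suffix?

The DAT morpheme has two allomorphs, [-da] and [-ta].
The DIM suffix, which begins with [d], is invariant after every stem; so [d] is not altered by any rule here.
So the underlying form is /-ta/, and voiceless stops become voiced after a nasal.

/-ta/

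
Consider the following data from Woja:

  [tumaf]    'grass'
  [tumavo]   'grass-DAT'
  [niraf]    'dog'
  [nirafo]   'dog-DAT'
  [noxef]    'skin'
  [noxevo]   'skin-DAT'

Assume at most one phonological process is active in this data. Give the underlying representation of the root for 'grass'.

In [tumaf] and [tumavo] the final segment of 'grass' alternates: [f] ~ [v].
The stem 'dog' ([niraf], [nirafo]) shows [f] unchanged in both environments, so [f] cannot be basic with [v] derived before the DAT suffix.
So /v/ is underlying, and a rule of word-final obstruent devoicing — voiced obstruents become voiceless word-finally — gives [f].

/tumav/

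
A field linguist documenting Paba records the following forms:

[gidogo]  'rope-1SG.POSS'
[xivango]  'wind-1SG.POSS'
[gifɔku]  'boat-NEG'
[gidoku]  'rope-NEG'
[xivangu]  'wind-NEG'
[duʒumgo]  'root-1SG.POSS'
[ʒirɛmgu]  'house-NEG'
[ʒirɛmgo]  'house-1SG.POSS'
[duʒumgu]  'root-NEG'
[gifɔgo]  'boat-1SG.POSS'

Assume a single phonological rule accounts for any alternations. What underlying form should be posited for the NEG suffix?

The NEG morpheme has two allomorphs, [-gu] and [-ku].
By contrast the 1SG.POSS suffix keeps its initial [g] throughout — that segment must be underlying.
So the underlying form is /-ku/, and voiceless stops become voiced after a nasal.

/-ku/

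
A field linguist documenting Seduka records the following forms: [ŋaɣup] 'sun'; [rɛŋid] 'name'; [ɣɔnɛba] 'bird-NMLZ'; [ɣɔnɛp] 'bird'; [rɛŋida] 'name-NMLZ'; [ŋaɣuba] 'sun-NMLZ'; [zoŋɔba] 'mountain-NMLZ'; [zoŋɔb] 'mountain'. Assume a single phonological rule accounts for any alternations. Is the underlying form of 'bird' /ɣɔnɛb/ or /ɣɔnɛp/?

In [ɣɔnɛp] and [ɣɔnɛba] the final segment of 'bird' alternates: [p] ~ [b].
The stem 'mountain' ([zoŋɔb], [zoŋɔba]) shows [b] unchanged in both environments, so [b] cannot be basic with [p] derived in isolation.
The underlying segment must be /p/; voiceless stops become voiced between vowels, yielding [b] there.

/ɣɔnɛp/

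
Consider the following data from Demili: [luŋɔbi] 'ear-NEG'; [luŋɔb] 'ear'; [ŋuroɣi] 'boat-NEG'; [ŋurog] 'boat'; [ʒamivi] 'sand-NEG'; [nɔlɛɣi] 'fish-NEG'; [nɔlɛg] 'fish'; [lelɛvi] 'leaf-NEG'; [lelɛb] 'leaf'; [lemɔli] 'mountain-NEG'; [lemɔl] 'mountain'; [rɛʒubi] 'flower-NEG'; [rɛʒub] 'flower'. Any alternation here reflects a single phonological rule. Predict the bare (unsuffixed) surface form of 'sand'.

The root 'leaf' surfaces as [lelɛvi] and [lelɛb], with a stem-final [v] ~ [b] alternation.
Compare 'ear', with invariant [b] in [luŋɔbi] and [luŋɔb]: an analysis with underlying /b/ and a rule producing [v] before the NEG suffix would wrongly predict alternation here too.
So /v/ is underlying, and a rule of word-final hardening — voiced fricatives become stops word-finally — gives [b].
The one attested form of 'sand', [ʒamivi], shows underlying /ʒamiv/. Applying the same rule word-finally gives [ʒamib].

[ʒamib]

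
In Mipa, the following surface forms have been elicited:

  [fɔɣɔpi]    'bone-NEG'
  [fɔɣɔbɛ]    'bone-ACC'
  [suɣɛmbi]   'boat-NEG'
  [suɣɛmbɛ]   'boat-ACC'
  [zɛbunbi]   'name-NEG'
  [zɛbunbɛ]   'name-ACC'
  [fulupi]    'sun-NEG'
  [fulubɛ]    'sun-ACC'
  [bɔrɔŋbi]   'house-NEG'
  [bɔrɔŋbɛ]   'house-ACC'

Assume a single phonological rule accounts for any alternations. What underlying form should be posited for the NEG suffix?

The NEG morpheme has two allomorphs, [-bi] and [-pi].
By contrast the ACC suffix keeps its initial [b] throughout — that segment must be underlying.
The NEG suffix is therefore /-pi/ underlyingly, with post-nasal voicing: voiceless stops become voiced after a nasal.

/-pi/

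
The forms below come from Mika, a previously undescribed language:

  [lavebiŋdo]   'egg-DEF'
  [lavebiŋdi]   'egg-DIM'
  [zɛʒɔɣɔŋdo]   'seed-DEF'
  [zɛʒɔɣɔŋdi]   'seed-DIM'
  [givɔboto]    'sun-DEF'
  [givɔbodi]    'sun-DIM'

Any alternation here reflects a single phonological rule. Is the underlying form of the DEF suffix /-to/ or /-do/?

The DEF morpheme has two allomorphs, [-do] and [-to].
The DIM suffix, which begins with [d], is invariant after every stem; so [d] is not altered by any rule here.
The DEF suffix is therefore /-to/ underlyingly, with post-nasal voicing: voiceless stops become voiced after a nasal.

/-to/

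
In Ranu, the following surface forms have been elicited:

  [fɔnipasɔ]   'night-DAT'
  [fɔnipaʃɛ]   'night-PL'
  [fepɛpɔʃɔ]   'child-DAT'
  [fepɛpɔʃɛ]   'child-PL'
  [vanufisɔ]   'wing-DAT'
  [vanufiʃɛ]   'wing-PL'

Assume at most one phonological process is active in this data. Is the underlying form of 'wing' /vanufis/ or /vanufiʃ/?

/vanufis/

The stem for 'wing' ends in [s] in [vanufisɔ] but [ʃ] in [vanufiʃɛ].
Compare 'child', with invariant [ʃ] in [fepɛpɔʃɔ] and [fepɛpɔʃɛ]: an analysis with underlying /ʃ/ and a rule producing [s] before the DAT suffix would wrongly predict alternation here too.
Therefore /s/ is basic and [ʃ] is derived by palatalization before a front vowel (/s/ becomes palato-alveolar [ʃ] before a front vowel).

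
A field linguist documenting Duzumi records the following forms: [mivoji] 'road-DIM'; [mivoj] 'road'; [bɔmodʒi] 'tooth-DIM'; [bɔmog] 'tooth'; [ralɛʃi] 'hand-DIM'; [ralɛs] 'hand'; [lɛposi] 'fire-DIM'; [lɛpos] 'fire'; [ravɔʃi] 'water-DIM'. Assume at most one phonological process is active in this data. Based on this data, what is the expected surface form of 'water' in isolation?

The stem for 'hand' ends in [ʃ] in [ralɛʃi] but [s] in [ralɛs].
Compare 'fire', with invariant [s] in [lɛposi] and [lɛpos]: an analysis with underlying /s/ and a rule producing [ʃ] before the DIM suffix would wrongly predict alternation here too.
The underlying segment must be /ʃ/; palato-alveolar /dʒ/ and /ʃ/ become [g] and [s] when no front vowel follows, yielding [s] there.
The one attested form of 'water', [ravɔʃi], shows underlying /ravɔʃ/. Applying the same rule when no front vowel follows gives [ravɔs].

[ravɔs]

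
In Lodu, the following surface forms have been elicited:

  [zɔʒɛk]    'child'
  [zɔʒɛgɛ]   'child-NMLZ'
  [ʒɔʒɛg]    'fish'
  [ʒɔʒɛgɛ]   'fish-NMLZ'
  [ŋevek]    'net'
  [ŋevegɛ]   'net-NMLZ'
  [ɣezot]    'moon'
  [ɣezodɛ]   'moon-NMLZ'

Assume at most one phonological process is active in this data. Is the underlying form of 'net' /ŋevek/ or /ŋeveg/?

In [ŋevek] and [ŋevegɛ] the final segment of 'net' alternates: [k] ~ [g].
The stem 'fish' ([ʒɔʒɛg], [ʒɔʒɛgɛ]) shows [g] unchanged in both environments, so [g] cannot be basic with [k] derived in isolation.
The alternation reflects intervocalic voicing: voiceless stops become voiced between vowels. /k/ is underlying.

/ŋevek/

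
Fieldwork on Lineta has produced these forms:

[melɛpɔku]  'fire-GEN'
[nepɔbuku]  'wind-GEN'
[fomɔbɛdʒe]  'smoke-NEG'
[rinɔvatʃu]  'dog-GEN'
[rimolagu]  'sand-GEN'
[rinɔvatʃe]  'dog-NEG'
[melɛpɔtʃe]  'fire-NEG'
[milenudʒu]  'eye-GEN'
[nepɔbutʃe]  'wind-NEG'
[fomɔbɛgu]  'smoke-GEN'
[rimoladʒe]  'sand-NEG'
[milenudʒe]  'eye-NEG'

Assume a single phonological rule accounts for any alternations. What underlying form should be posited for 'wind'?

'wind' shows [tʃ] ~ [k] at the end of the stem ([nepɔbutʃe] vs [nepɔbuku]).
If /tʃ/ were underlying and a rule turned it into [k] before the GEN suffix, 'dog' would also alternate; but it has [tʃ] in both [rinɔvatʃe] and [rinɔvatʃu].
The underlying segment must be /k/; /k/ and /g/ become palato-alveolar [tʃ] and [dʒ] before a front vowel, yielding [tʃ] there.
Hence 'wind' is /nepɔbuk/ underlyingly.

/nepɔbuk/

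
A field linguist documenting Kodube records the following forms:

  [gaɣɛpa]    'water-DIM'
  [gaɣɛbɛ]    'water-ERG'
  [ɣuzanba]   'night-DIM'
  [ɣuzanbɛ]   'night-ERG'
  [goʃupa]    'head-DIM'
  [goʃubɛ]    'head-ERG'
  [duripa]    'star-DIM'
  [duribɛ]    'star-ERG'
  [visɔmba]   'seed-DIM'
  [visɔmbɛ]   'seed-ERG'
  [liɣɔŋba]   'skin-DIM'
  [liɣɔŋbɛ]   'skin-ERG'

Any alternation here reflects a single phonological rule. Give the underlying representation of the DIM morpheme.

The DIM suffix surfaces as [-ba] and [-pa], depending on the final segment of the stem.
By contrast the ERG suffix keeps its initial [b] throughout — that segment must be underlying.
The DIM suffix is therefore /-pa/ underlyingly, with post-nasal voicing: voiceless stops become voiced after a nasal.

/-pa/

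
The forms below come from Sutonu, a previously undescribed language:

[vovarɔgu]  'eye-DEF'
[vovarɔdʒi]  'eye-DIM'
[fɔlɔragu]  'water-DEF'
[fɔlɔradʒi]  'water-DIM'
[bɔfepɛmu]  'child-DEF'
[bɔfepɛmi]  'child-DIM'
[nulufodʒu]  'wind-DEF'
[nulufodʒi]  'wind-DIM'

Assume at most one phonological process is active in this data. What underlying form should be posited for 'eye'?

The root 'eye' surfaces as [vovarɔgu] and [vovarɔdʒi], with a stem-final [g] ~ [dʒ] alternation.
But 'wind' keeps [dʒ] in both environments ([nulufodʒu], [nulufodʒi]), so there is no rule changing /dʒ/ to [g] before the DEF suffix.
Therefore /g/ is basic and [dʒ] is derived by palatalization before a front vowel (/g/ becomes palato-alveolar [dʒ] before a front vowel).
So 'eye' = /vovarɔg/.

/vovarɔg/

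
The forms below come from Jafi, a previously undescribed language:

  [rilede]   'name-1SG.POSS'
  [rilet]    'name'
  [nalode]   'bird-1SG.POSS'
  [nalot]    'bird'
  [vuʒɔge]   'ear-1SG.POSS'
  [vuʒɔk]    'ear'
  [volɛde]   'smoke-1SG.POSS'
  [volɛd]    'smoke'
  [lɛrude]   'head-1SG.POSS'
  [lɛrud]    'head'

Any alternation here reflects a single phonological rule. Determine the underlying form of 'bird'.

In [nalode] and [nalot] the final segment of 'bird' alternates: [d] ~ [t].
Compare 'head', with invariant [d] in [lɛrude] and [lɛrud]: an analysis with underlying /d/ and a rule producing [t] in isolation would wrongly predict alternation here too.
The alternation reflects intervocalic voicing: voiceless stops become voiced between vowels. /t/ is underlying.
Hence 'bird' is /nalot/ underlyingly.

/nalot/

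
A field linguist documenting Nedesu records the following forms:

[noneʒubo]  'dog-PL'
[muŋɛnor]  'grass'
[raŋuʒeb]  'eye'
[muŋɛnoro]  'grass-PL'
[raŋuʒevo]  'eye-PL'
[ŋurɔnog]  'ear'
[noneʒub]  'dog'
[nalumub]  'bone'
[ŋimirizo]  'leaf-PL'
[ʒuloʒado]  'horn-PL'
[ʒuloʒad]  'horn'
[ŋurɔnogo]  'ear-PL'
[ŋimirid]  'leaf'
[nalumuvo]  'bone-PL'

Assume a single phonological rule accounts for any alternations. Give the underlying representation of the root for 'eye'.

The root 'eye' surfaces as [raŋuʒeb] and [raŋuʒevo], with a stem-final [b] ~ [v] alternation.
The stem 'dog' ([noneʒub], [noneʒubo]) shows [b] unchanged in both environments, so [b] cannot be basic with [v] derived before the PL suffix.
So /v/ is underlying, and a rule of word-final hardening — voiced fricatives become stops word-finally — gives [b].
The underlying form of 'eye' is therefore /raŋuʒev/.

/raŋuʒev/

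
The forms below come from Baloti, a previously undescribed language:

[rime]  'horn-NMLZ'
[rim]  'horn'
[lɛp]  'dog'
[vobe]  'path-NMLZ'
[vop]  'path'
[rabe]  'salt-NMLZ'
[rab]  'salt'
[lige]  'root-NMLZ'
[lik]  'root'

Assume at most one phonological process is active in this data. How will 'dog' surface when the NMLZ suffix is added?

[lɛbe]

The stem for 'path' ends in [b] in [vobe] but [p] in [vop].
But 'salt' keeps [b] in both environments ([rabe], [rab]), so there is no rule changing /b/ to [p] in isolation.
So /p/ is underlying, and a rule of intervocalic voicing — voiceless stops become voiced between vowels — gives [b].
The one attested form of 'dog', [lɛp], shows underlying /lɛp/. Applying the same rule between vowels gives [lɛbe].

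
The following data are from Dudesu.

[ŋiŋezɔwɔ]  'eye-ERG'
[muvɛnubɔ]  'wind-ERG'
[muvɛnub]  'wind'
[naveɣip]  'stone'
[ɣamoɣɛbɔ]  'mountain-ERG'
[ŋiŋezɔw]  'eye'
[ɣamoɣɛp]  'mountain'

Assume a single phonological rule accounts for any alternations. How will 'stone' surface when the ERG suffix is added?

In [ɣamoɣɛbɔ] and [ɣamoɣɛp] the final segment of 'mountain' alternates: [b] ~ [p].
Compare 'wind', with invariant [b] in [muvɛnubɔ] and [muvɛnub]: an analysis with underlying /b/ and a rule producing [p] in isolation would wrongly predict alternation here too.
So /p/ is underlying, and a rule of intervocalic voicing — voiceless stops become voiced between vowels — gives [b].
From [naveɣip] the stem 'stone' is /naveɣip/; between vowels this yields [naveɣibɔ].

[naveɣibɔ]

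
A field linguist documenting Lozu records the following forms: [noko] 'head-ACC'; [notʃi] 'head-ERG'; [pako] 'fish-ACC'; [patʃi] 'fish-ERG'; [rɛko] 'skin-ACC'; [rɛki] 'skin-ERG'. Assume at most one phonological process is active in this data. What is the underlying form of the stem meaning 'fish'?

/patʃ/

The stem for 'fish' ends in [k] in [pako] but [tʃ] in [patʃi].
Compare 'skin', with invariant [k] in [rɛko] and [rɛki]: an analysis with underlying /k/ and a rule producing [tʃ] before the ERG suffix would wrongly predict alternation here too.
Therefore /tʃ/ is basic and [k] is derived by depalatalization (palato-alveolar /tʃ/ becomes [k] when no front vowel follows).
So 'fish' = /patʃ/.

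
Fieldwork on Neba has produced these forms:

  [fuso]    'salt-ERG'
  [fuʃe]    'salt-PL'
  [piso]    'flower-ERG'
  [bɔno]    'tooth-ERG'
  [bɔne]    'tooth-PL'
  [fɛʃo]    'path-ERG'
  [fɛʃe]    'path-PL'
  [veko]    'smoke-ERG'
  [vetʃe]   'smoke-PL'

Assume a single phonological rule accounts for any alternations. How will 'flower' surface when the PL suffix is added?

The root 'salt' surfaces as [fuso] and [fuʃe], with a stem-final [s] ~ [ʃ] alternation.
But 'path' keeps [ʃ] in both environments ([fɛʃo], [fɛʃe]), so there is no rule changing /ʃ/ to [s] before the ERG suffix.
So /s/ is underlying, and a rule of palatalization before a front vowel — /k/ and /s/ become palato-alveolar [tʃ] and [ʃ] before a front vowel — gives [ʃ].
From [piso] the stem 'flower' is /pis/; before a front vowel this yields [piʃe].

[piʃe]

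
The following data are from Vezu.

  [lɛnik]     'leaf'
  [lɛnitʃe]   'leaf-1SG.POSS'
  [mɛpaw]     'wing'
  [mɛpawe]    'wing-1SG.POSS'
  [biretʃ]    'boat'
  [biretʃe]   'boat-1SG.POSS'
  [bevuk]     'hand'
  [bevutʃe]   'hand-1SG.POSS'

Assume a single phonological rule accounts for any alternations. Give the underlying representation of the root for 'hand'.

/bevuk/

'hand' shows [k] ~ [tʃ] at the end of the stem ([bevuk] vs [bevutʃe]).
The stem 'boat' ([biretʃ], [biretʃe]) shows [tʃ] unchanged in both environments, so [tʃ] cannot be basic with [k] derived in isolation.
Therefore /k/ is basic and [tʃ] is derived by palatalization before a front vowel (/k/ becomes palato-alveolar [tʃ] before a front vowel).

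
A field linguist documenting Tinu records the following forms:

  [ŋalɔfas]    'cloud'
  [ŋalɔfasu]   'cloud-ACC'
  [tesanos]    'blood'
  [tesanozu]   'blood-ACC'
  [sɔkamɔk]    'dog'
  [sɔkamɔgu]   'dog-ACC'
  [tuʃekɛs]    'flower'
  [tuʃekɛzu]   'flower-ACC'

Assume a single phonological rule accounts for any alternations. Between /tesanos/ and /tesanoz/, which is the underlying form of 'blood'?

/tesanoz/

'blood' shows [s] ~ [z] at the end of the stem ([tesanos] vs [tesanozu]).
Compare 'cloud', with invariant [s] in [ŋalɔfas] and [ŋalɔfasu]: an analysis with underlying /s/ and a rule producing [z] before the ACC suffix would wrongly predict alternation here too.
The underlying segment must be /z/; voiced obstruents become voiceless word-finally, yielding [s] there.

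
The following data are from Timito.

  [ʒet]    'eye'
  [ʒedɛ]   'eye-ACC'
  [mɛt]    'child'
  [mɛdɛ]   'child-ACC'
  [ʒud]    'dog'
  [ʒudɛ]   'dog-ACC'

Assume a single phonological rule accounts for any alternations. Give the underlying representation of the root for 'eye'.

/ʒet/

'eye' shows [t] ~ [d] at the end of the stem ([ʒet] vs [ʒedɛ]).
But 'dog' keeps [d] in both environments ([ʒud], [ʒudɛ]), so there is no rule changing /d/ to [t] in isolation.
So /t/ is underlying, and a rule of intervocalic voicing — voiceless stops become voiced between vowels — gives [d].
So 'eye' = /ʒet/.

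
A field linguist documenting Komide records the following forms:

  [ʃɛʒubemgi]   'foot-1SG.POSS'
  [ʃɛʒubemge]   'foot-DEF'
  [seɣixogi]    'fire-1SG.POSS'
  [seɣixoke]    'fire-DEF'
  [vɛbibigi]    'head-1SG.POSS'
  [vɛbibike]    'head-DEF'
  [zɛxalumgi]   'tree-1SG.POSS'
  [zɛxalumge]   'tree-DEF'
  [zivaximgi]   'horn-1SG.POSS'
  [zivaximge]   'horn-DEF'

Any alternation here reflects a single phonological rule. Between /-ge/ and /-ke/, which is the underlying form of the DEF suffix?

/-ke/

The DEF morpheme has two allomorphs, [-ge] and [-ke].
By contrast the 1SG.POSS suffix keeps its initial [g] throughout — that segment must be underlying.
The DEF suffix is therefore /-ke/ underlyingly, with post-nasal voicing: voiceless stops become voiced after a nasal.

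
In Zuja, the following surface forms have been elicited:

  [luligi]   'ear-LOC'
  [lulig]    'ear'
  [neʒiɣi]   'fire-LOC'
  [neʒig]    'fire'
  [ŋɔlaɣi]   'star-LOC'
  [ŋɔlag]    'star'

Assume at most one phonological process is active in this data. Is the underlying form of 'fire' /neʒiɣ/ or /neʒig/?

/neʒiɣ/

The root 'fire' surfaces as [neʒiɣi] and [neʒig], with a stem-final [ɣ] ~ [g] alternation.
If /g/ were underlying and a rule turned it into [ɣ] before the LOC suffix, 'ear' would also alternate; but it has [g] in both [luligi] and [lulig].
Therefore /ɣ/ is basic and [g] is derived by word-final hardening (voiced fricatives become stops word-finally).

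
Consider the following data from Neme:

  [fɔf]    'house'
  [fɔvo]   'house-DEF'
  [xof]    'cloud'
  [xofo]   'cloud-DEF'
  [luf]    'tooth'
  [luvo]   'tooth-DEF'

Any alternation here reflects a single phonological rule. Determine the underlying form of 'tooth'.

/luv/

The root 'tooth' surfaces as [luf] and [luvo], with a stem-final [f] ~ [v] alternation.
But 'cloud' keeps [f] in both environments ([xof], [xofo]), so there is no rule changing /f/ to [v] before the DEF suffix.
Therefore /v/ is basic and [f] is derived by word-final obstruent devoicing (voiced obstruents become voiceless word-finally).
Hence 'tooth' is /luv/ underlyingly.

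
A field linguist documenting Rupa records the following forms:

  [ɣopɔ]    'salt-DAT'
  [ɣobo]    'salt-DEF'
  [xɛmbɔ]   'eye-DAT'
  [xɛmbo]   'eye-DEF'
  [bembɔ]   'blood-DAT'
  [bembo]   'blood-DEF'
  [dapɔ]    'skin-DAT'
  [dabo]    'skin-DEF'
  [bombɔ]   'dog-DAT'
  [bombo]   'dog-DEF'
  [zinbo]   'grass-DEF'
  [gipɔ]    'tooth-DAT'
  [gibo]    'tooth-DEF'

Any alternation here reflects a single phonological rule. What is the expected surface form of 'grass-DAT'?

The DAT morpheme has two allomorphs, [-bɔ] and [-pɔ].
By contrast the DEF suffix keeps its initial [b] throughout — that segment must be underlying.
So the underlying form is /-pɔ/, and voiceless stops become voiced after a nasal.
After 'grass', which ends in a nasal, the suffix surfaces as [-bɔ], giving [zinbɔ].

[zinbɔ]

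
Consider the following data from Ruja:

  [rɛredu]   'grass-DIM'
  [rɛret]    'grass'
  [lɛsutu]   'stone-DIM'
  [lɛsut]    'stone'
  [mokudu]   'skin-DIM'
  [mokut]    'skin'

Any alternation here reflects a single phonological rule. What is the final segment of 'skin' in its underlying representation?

/d/

'skin' shows [d] ~ [t] at the end of the stem ([mokudu] vs [mokut]).
Compare 'stone', with invariant [t] in [lɛsutu] and [lɛsut]: an analysis with underlying /t/ and a rule producing [d] before the DIM suffix would wrongly predict alternation here too.
The underlying segment must be /d/; voiced obstruents become voiceless word-finally, yielding [t] there.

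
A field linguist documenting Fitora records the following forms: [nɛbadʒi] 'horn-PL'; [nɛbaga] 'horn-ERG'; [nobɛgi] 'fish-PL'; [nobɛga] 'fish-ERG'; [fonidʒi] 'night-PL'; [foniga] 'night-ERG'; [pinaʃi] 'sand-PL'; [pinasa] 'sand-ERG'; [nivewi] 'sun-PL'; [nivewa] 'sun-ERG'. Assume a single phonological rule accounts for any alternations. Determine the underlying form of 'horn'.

/nɛbadʒ/

The root 'horn' surfaces as [nɛbadʒi] and [nɛbaga], with a stem-final [dʒ] ~ [g] alternation.
Compare 'fish', with invariant [g] in [nobɛgi] and [nobɛga]: an analysis with underlying /g/ and a rule producing [dʒ] before the PL suffix would wrongly predict alternation here too.
So /dʒ/ is underlying, and a rule of depalatalization — palato-alveolar /dʒ/ and /ʃ/ become [g] and [s] when no front vowel follows — gives [g].
So 'horn' = /nɛbadʒ/.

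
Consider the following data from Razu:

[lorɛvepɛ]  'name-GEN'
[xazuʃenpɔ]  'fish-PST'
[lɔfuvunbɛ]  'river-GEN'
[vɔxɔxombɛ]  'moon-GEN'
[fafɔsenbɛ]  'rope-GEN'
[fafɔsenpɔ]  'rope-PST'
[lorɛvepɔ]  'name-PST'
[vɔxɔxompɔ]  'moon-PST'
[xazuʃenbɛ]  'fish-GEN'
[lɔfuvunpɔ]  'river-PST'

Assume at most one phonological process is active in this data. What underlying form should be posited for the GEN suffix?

/-bɛ/

The GEN morpheme has two allomorphs, [-bɛ] and [-pɛ].
The PST suffix, which begins with [p], is invariant after every stem; so [p] is not altered by any rule here.
The GEN suffix is therefore /-bɛ/ underlyingly, with post-vocalic devoicing: voiced stops become voiceless after a vowel.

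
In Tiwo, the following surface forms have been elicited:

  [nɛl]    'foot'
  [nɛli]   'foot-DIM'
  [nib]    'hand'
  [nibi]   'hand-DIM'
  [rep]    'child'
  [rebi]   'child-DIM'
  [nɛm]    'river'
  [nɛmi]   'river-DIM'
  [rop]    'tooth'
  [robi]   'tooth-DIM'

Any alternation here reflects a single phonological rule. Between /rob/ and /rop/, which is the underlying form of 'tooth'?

/rop/

'tooth' shows [p] ~ [b] at the end of the stem ([rop] vs [robi]).
But 'hand' keeps [b] in both environments ([nib], [nibi]), so there is no rule changing /b/ to [p] in isolation.
So /p/ is underlying, and a rule of intervocalic voicing — voiceless stops become voiced between vowels — gives [b].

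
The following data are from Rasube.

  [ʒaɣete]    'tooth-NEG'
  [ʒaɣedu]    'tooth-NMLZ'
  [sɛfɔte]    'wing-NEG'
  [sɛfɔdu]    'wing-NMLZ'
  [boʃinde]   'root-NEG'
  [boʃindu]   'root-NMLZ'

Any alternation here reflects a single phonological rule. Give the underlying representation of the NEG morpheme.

/-te/

The NEG suffix surfaces as [-de] and [-te], depending on the final segment of the stem.
By contrast the NMLZ suffix keeps its initial [d] throughout — that segment must be underlying.
The NEG suffix is therefore /-te/ underlyingly, with post-nasal voicing: voiceless stops become voiced after a nasal.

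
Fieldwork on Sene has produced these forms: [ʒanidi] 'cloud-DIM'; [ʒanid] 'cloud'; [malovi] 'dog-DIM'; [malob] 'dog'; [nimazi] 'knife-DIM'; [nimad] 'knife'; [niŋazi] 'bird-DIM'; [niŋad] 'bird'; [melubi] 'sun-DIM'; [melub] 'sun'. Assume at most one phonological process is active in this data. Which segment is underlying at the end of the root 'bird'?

'bird' shows [z] ~ [d] at the end of the stem ([niŋazi] vs [niŋad]).
If /d/ were underlying and a rule turned it into [z] before the DIM suffix, 'cloud' would also alternate; but it has [d] in both [ʒanidi] and [ʒanid].
Therefore /z/ is basic and [d] is derived by word-final hardening (voiced fricatives become stops word-finally).

/z/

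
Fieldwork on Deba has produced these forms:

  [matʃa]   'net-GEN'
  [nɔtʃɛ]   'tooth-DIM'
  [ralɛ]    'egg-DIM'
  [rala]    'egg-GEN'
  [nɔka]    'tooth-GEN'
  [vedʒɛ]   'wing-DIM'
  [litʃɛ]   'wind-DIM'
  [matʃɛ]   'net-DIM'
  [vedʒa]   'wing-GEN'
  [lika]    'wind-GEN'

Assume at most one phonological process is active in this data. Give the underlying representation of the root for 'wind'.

/lik/

The root 'wind' surfaces as [lika] and [litʃɛ], with a stem-final [k] ~ [tʃ] alternation.
The stem 'net' ([matʃa], [matʃɛ]) shows [tʃ] unchanged in both environments, so [tʃ] cannot be basic with [k] derived before the GEN suffix.
The alternation reflects palatalization before a front vowel: /k/ becomes palato-alveolar [tʃ] before a front vowel. /k/ is underlying.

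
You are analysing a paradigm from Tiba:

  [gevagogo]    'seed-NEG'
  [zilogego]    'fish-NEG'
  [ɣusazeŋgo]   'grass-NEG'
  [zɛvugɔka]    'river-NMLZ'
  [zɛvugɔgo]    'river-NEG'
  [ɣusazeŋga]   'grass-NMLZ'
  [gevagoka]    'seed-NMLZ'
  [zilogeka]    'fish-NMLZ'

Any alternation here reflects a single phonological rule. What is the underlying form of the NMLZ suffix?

/-ka/

The NMLZ morpheme has two allomorphs, [-ga] and [-ka].
The NEG suffix, which begins with [g], is invariant after every stem; so [g] is not altered by any rule here.
So the underlying form is /-ka/, and voiceless stops become voiced after a nasal.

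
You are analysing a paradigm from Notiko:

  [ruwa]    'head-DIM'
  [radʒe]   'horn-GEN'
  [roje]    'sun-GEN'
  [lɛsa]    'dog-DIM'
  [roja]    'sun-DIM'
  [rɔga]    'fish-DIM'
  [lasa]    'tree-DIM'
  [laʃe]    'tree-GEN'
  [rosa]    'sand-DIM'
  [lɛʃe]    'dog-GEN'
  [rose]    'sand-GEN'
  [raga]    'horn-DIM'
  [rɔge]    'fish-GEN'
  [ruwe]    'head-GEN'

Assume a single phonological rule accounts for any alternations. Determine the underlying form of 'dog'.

/lɛʃ/

In [lɛsa] and [lɛʃe] the final segment of 'dog' alternates: [s] ~ [ʃ].
But 'sand' keeps [s] in both environments ([rosa], [rose]), so there is no rule changing /s/ to [ʃ] before the GEN suffix.
The underlying segment must be /ʃ/; palato-alveolar /dʒ/ and /ʃ/ become [g] and [s] when no front vowel follows, yielding [s] there.
Hence 'dog' is /lɛʃ/ underlyingly.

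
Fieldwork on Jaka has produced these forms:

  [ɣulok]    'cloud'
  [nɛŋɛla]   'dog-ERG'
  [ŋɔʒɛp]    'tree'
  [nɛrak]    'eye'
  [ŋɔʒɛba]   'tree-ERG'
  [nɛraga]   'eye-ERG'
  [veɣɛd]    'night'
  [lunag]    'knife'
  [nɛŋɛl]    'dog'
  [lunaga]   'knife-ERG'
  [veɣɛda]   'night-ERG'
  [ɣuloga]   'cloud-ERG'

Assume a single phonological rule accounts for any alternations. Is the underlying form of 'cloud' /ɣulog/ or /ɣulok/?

/ɣulok/

'cloud' shows [g] ~ [k] at the end of the stem ([ɣuloga] vs [ɣulok]).
The stem 'knife' ([lunaga], [lunag]) shows [g] unchanged in both environments, so [g] cannot be basic with [k] derived in isolation.
The alternation reflects intervocalic voicing: voiceless stops become voiced between vowels. /k/ is underlying.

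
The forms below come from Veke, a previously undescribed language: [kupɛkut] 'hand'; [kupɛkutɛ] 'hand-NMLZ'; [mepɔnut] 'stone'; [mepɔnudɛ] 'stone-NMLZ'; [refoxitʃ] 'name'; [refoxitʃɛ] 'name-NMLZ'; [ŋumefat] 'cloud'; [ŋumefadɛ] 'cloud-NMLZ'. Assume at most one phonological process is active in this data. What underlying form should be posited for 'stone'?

'stone' shows [t] ~ [d] at the end of the stem ([mepɔnut] vs [mepɔnudɛ]).
Compare 'hand', with invariant [t] in [kupɛkut] and [kupɛkutɛ]: an analysis with underlying /t/ and a rule producing [d] before the NMLZ suffix would wrongly predict alternation here too.
So /d/ is underlying, and a rule of word-final obstruent devoicing — voiced obstruents become voiceless word-finally — gives [t].
Hence 'stone' is /mepɔnud/ underlyingly.

/mepɔnud/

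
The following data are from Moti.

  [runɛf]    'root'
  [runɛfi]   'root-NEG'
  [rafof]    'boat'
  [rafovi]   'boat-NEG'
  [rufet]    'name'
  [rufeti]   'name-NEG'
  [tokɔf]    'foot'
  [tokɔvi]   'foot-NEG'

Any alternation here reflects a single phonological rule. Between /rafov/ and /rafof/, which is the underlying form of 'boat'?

The stem for 'boat' ends in [f] in [rafof] but [v] in [rafovi].
But 'root' keeps [f] in both environments ([runɛf], [runɛfi]), so there is no rule changing /f/ to [v] before the NEG suffix.
Therefore /v/ is basic and [f] is derived by word-final obstruent devoicing (voiced obstruents become voiceless word-finally).

/rafov/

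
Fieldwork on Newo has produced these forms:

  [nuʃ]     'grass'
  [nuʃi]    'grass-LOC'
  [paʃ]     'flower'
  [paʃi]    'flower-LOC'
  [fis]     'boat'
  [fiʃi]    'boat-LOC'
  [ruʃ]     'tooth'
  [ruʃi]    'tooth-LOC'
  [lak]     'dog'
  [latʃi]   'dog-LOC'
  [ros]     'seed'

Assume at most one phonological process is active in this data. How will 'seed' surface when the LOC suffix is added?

[roʃi]

The root 'boat' surfaces as [fis] and [fiʃi], with a stem-final [s] ~ [ʃ] alternation.
If /ʃ/ were underlying and a rule turned it into [s] in isolation, 'tooth' would also alternate; but it has [ʃ] in both [ruʃ] and [ruʃi].
Therefore /s/ is basic and [ʃ] is derived by palatalization before a front vowel (/k/ and /s/ become palato-alveolar [tʃ] and [ʃ] before a front vowel).
From [ros] the stem 'seed' is /ros/; before a front vowel this yields [roʃi].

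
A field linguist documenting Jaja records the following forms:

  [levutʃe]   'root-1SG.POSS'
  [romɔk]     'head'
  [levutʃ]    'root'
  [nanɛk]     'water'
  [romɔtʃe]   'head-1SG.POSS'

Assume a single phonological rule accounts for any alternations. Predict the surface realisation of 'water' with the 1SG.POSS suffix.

[nanɛtʃe]

'head' shows [k] ~ [tʃ] at the end of the stem ([romɔk] vs [romɔtʃe]).
Compare 'root', with invariant [tʃ] in [levutʃ] and [levutʃe]: an analysis with underlying /tʃ/ and a rule producing [k] in isolation would wrongly predict alternation here too.
The underlying segment must be /k/; /k/ becomes palato-alveolar [tʃ] before a front vowel, yielding [tʃ] there.
The one attested form of 'water', [nanɛk], shows underlying /nanɛk/. Applying the same rule before a front vowel gives [nanɛtʃe].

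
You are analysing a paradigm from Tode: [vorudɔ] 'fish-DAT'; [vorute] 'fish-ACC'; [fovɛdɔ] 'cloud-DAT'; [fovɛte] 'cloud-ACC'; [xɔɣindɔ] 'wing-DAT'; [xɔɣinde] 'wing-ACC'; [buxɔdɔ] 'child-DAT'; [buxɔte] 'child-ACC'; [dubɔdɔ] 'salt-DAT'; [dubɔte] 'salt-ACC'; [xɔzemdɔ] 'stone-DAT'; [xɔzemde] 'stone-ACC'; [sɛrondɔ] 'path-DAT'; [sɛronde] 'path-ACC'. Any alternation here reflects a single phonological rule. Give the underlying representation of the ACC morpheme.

The ACC suffix surfaces as [-de] and [-te], depending on the final segment of the stem.
The DAT suffix, which begins with [d], is invariant after every stem; so [d] is not altered by any rule here.
So the underlying form is /-te/, and voiceless stops become voiced after a nasal.

/-te/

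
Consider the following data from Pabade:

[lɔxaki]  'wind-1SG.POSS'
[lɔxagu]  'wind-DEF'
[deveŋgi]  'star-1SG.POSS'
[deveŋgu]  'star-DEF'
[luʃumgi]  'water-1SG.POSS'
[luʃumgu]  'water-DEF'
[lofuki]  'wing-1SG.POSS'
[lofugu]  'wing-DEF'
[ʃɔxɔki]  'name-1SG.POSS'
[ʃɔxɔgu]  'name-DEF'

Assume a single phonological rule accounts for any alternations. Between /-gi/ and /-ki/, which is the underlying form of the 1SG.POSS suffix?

/-ki/

The 1SG.POSS morpheme has two allomorphs, [-gi] and [-ki].
The DEF suffix, which begins with [g], is invariant after every stem; so [g] is not altered by any rule here.
The 1SG.POSS suffix is therefore /-ki/ underlyingly, with post-nasal voicing: voiceless stops become voiced after a nasal.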